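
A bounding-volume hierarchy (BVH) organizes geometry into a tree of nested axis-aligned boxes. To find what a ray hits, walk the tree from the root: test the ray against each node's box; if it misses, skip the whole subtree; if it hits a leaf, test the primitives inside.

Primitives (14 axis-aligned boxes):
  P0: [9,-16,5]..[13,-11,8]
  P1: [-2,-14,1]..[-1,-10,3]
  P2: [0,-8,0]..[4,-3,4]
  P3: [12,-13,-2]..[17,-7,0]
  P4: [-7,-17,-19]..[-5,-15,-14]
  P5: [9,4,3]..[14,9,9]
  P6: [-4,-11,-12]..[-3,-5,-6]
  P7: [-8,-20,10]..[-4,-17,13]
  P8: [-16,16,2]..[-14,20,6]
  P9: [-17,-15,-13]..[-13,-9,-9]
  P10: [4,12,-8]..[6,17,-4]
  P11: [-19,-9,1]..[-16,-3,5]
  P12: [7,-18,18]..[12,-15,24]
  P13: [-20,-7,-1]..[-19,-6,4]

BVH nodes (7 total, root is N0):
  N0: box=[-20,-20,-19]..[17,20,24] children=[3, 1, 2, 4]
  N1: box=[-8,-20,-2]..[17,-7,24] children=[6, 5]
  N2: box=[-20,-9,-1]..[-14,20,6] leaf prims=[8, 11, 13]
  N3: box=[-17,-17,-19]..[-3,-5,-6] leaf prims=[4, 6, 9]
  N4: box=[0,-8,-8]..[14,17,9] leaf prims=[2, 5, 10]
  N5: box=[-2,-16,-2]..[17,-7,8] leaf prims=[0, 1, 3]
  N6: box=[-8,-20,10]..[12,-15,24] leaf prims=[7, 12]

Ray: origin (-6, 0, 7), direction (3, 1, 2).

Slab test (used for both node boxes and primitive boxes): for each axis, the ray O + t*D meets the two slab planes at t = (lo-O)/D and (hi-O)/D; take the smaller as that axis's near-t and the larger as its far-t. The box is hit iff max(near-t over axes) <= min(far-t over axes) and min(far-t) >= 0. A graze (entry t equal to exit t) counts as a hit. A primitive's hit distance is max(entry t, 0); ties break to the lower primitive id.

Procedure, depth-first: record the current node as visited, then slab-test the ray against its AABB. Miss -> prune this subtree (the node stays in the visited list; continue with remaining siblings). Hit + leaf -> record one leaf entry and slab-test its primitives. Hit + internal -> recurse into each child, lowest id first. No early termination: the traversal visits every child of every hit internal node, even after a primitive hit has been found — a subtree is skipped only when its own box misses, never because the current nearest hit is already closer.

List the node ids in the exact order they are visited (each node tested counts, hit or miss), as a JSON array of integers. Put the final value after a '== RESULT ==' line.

Trace the traversal:
N0 x:[-14/3,23/3] y:[-20,20] z:[-13,17/2] -> hit [-14/3,23/3], descend [1, 2, 3, 4]
  N1 x:[-2/3,23/3] y:[-20,-7] z:[-9/2,17/2] -> miss, prune
  N2 x:[-14/3,-8/3] y:[-9,20] z:[-4,-1/2] -> miss, prune
  N3 x:[-11/3,1] y:[-17,-5] z:[-13,-13/2] -> miss, prune
  N4 x:[2,20/3] y:[-8,17] z:[-15/2,1] -> miss, prune

order=[0, 1, 2, 3, 4]  |boxes|=5  |leaves|=0  hit=miss

== RESULT ==
[0, 1, 2, 3, 4]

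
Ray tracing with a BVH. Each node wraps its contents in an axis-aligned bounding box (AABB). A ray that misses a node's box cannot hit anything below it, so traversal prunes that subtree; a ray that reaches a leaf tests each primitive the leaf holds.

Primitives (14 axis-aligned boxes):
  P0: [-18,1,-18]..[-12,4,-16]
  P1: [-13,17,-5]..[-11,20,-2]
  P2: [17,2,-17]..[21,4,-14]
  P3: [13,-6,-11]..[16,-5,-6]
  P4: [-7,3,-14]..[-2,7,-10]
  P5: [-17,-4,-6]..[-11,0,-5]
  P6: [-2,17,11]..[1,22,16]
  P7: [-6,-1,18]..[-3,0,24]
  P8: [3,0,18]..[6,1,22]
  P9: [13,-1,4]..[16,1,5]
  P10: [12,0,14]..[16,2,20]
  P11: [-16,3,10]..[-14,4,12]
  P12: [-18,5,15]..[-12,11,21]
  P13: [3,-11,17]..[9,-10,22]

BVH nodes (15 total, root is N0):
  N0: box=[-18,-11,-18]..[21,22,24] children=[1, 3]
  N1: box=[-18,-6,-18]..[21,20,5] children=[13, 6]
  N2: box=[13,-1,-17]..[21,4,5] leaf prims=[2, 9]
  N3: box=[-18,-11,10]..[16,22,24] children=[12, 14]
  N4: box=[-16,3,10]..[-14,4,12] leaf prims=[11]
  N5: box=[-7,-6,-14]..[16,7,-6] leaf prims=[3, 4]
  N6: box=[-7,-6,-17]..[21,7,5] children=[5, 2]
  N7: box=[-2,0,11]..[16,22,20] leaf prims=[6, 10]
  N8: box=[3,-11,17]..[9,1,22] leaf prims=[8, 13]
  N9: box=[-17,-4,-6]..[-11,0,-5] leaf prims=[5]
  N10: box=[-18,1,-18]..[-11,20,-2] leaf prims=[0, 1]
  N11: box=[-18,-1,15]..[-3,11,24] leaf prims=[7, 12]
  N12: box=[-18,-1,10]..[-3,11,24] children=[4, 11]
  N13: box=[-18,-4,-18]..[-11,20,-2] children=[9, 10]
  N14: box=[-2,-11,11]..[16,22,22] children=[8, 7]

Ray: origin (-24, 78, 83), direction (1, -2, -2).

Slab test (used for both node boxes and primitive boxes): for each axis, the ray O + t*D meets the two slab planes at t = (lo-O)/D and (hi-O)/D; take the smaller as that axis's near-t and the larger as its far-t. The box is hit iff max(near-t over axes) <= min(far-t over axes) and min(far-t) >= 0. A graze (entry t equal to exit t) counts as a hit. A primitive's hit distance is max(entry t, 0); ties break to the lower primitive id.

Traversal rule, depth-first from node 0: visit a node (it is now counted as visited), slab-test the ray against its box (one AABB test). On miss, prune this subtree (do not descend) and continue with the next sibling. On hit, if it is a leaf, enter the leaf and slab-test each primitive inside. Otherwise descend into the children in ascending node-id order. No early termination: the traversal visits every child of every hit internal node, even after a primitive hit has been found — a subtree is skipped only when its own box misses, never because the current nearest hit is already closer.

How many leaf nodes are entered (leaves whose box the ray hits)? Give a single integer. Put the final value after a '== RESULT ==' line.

Walk:
N0 x:[6,45] y:[28,89/2] z:[59/2,101/2] -> hit [59/2,89/2], descend [1, 3]
  N1 x:[6,45] y:[29,42] z:[39,101/2] -> hit [39,42], descend [6, 13]
    N6 x:[17,45] y:[71/2,42] z:[39,50] -> hit [39,42], descend [2, 5]
      N2 x:[37,45] y:[37,79/2] z:[39,50] -> hit [39,79/2] leaf, test {P2(miss), P9@t=39}
      N5 x:[17,40] y:[71/2,42] z:[89/2,97/2] -> miss, prune
    N13 x:[6,13] y:[29,41] z:[85/2,101/2] -> miss, prune
  N3 x:[6,40] y:[28,89/2] z:[59/2,73/2] -> hit [59/2,73/2], descend [12, 14]
    N12 x:[6,21] y:[67/2,79/2] z:[59/2,73/2] -> miss, prune
    N14 x:[22,40] y:[28,89/2] z:[61/2,36] -> hit [61/2,36], descend [7, 8]
      N7 x:[22,40] y:[28,39] z:[63/2,36] -> hit [63/2,36] leaf, test {P6(miss), P10(miss)}
      N8 x:[27,33] y:[77/2,89/2] z:[61/2,33] -> miss, prune

11 AABB tests over nodes [0, 1, 6, 2, 5, 13, 3, 12, 14, 7, 8]; 2 leaves entered; closest P9.

== RESULT ==
2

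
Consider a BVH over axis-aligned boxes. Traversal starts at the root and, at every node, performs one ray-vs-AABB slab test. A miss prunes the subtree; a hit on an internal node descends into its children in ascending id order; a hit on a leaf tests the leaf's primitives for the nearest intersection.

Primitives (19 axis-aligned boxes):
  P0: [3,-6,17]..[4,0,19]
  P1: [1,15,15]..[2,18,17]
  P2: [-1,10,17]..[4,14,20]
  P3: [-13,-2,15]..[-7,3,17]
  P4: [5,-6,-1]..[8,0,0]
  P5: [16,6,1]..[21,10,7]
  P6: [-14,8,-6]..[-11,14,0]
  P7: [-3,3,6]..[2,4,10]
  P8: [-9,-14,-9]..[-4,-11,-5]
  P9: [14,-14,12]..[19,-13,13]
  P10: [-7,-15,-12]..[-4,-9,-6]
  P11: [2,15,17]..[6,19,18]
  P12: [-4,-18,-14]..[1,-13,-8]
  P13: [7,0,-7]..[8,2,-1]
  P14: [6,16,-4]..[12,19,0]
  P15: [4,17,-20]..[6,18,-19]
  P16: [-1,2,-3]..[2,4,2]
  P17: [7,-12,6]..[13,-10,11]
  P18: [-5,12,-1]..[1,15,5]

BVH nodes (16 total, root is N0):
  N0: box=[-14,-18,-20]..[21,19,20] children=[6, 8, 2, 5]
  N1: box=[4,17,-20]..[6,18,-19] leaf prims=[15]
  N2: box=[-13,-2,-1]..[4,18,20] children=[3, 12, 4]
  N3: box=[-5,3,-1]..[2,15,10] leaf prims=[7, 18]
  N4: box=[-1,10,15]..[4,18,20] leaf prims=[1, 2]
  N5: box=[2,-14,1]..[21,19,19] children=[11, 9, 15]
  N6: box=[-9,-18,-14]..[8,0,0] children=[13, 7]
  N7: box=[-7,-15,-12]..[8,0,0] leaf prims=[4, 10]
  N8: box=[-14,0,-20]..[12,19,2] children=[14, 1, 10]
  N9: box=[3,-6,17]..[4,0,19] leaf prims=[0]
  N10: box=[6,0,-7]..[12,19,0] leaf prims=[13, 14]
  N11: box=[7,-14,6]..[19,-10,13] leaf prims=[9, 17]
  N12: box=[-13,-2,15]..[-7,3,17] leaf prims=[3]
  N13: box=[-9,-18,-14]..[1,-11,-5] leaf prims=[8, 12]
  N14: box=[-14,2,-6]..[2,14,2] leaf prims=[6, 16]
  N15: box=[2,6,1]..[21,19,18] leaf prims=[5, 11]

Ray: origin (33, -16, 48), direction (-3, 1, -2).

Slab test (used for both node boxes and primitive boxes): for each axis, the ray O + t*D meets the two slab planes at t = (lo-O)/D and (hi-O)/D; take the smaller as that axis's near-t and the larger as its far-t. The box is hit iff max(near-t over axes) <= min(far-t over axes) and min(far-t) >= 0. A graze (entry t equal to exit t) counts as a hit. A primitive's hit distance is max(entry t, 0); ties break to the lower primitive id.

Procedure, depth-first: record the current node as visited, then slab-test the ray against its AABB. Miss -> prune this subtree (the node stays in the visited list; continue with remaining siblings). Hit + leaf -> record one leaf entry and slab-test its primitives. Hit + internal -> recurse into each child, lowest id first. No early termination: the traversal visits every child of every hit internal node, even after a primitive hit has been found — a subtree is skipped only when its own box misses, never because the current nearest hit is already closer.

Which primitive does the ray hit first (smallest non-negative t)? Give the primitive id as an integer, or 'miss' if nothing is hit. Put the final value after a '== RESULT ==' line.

Traverse from the root:
N0 x:[4,47/3] y:[-2,35] z:[14,34] -> hit [14,47/3], descend [2, 5, 6, 8]
  N2 x:[29/3,46/3] y:[14,34] z:[14,49/2] -> hit [14,46/3], descend [3, 4, 12]
    N3 x:[31/3,38/3] y:[19,31] z:[19,49/2] -> miss, prune
    N4 x:[29/3,34/3] y:[26,34] z:[14,33/2] -> miss, prune
    N12 x:[40/3,46/3] y:[14,19] z:[31/2,33/2] -> miss, prune
  N5 x:[4,31/3] y:[2,35] z:[29/2,47/2] -> miss, prune
  N6 x:[25/3,14] y:[-2,16] z:[24,31] -> miss, prune
  N8 x:[7,47/3] y:[16,35] z:[23,34] -> miss, prune

8 AABB tests over nodes [0, 2, 3, 4, 12, 5, 6, 8]; 0 leaves entered; closest miss.

== RESULT ==
miss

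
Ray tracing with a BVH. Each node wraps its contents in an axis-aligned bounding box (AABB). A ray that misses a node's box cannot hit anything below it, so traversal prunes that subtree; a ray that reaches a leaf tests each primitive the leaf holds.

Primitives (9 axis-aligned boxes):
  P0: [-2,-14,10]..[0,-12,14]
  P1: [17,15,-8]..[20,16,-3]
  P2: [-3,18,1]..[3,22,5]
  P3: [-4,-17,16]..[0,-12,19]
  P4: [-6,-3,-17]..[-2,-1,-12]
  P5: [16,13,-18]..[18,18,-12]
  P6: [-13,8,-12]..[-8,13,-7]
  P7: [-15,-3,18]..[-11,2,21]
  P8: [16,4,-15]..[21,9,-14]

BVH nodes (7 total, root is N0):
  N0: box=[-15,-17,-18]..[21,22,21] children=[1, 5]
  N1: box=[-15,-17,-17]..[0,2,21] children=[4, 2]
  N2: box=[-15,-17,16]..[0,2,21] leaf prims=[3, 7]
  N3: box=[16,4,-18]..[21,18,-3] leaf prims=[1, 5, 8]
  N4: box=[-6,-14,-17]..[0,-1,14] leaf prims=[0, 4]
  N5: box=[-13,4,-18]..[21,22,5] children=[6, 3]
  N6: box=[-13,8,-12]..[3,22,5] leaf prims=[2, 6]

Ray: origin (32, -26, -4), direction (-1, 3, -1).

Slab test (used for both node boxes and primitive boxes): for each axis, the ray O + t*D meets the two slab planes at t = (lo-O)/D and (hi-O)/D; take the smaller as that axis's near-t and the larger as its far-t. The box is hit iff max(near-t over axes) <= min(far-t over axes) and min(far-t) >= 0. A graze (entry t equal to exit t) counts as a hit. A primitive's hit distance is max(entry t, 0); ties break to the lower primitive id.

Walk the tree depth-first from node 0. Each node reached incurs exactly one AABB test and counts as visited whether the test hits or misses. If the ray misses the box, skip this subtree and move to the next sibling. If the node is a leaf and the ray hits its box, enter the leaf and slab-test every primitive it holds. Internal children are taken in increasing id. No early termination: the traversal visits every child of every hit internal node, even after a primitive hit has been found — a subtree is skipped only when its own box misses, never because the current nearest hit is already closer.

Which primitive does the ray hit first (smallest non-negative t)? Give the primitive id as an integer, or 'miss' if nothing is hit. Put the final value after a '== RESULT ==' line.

Walk:
N0 x:[11,47] y:[3,16] z:[-25,14] -> hit [11,14], descend [1, 5]
  N1 x:[32,47] y:[3,28/3] z:[-25,13] -> miss, prune
  N5 x:[11,45] y:[10,16] z:[-9,14] -> hit [11,14], descend [3, 6]
    N3 x:[11,16] y:[10,44/3] z:[-1,14] -> hit [11,14] leaf, test {P1(miss), P5@t=14, P8@t=11}
    N6 x:[29,45] y:[34/3,16] z:[-9,8] -> miss, prune

Summary -> nodes [0, 1, 5, 3, 6]; box-tests=5; leaf-entries=1; first=P8

== RESULT ==
8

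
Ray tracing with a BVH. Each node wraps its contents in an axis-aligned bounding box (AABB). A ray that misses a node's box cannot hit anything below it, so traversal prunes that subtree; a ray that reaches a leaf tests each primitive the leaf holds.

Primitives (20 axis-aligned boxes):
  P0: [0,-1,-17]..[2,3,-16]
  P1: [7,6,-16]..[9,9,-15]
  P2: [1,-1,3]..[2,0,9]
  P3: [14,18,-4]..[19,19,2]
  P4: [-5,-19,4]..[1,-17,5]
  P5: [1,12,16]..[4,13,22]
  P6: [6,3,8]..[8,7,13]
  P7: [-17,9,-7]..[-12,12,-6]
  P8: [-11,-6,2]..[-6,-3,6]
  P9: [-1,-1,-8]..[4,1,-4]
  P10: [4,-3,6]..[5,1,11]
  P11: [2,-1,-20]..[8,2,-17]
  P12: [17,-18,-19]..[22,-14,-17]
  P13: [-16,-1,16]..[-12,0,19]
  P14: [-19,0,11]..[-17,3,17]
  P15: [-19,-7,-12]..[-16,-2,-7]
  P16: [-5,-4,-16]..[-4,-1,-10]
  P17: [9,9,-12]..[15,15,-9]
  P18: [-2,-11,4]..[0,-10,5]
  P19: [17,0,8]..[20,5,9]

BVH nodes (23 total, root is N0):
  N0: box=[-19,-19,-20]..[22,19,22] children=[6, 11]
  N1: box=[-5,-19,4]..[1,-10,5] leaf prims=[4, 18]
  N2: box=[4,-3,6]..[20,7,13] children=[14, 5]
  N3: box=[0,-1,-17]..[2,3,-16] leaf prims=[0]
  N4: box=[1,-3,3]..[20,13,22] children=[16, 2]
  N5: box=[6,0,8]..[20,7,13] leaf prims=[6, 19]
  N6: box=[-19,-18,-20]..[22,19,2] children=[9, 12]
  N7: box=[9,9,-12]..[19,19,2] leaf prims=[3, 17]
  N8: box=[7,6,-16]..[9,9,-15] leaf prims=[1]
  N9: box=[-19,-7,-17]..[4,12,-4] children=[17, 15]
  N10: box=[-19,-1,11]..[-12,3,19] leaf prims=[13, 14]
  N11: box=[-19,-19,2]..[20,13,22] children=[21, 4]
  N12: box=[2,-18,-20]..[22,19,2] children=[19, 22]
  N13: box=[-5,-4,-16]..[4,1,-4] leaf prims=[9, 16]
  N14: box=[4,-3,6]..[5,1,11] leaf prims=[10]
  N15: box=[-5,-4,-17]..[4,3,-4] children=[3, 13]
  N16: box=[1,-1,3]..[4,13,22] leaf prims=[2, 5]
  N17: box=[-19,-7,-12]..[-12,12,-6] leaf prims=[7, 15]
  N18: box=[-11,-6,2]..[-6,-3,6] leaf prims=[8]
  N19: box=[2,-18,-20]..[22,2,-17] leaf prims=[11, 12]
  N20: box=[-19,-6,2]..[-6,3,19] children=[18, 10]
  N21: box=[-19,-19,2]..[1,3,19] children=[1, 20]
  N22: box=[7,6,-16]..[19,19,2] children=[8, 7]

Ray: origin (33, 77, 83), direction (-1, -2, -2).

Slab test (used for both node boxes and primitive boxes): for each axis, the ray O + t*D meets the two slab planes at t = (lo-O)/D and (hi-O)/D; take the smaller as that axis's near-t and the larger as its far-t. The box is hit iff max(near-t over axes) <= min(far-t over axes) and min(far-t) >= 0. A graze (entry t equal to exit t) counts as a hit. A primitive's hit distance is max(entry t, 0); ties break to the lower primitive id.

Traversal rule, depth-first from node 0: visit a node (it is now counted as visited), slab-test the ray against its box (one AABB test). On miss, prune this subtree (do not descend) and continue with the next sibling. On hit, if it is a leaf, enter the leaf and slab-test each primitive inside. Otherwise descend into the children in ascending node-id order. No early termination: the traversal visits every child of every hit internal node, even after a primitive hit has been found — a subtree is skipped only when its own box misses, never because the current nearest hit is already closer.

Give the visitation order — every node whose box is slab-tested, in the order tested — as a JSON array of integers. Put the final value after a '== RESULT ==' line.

Traverse from the root:
N0 x:[11,52] y:[29,48] z:[61/2,103/2] -> hit [61/2,48], descend [6, 11]
  N6 x:[11,52] y:[29,95/2] z:[81/2,103/2] -> hit [81/2,95/2], descend [9, 12]
    N9 x:[29,52] y:[65/2,42] z:[87/2,50] -> miss, prune
    N12 x:[11,31] y:[29,95/2] z:[81/2,103/2] -> miss, prune
  N11 x:[13,52] y:[32,48] z:[61/2,81/2] -> hit [32,81/2], descend [4, 21]
    N4 x:[13,32] y:[32,40] z:[61/2,40] -> hit [32,32], descend [2, 16]
      N2 x:[13,29] y:[35,40] z:[35,77/2] -> miss, prune
      N16 x:[29,32] y:[32,39] z:[61/2,40] -> hit [32,32] leaf, test {P2(miss), P5@t=32}
    N21 x:[32,52] y:[37,48] z:[32,81/2] -> hit [37,81/2], descend [1, 20]
      N1 x:[32,38] y:[87/2,48] z:[39,79/2] -> miss, prune
      N20 x:[39,52] y:[37,83/2] z:[32,81/2] -> hit [39,81/2], descend [10, 18]
        N10 x:[45,52] y:[37,39] z:[32,36] -> miss, prune
        N18 x:[39,44] y:[40,83/2] z:[77/2,81/2] -> hit [40,81/2] leaf, test {P8@t=40}

Visited [0, 6, 9, 12, 11, 4, 2, 16, 21, 1, 20, 10, 18]. Tests: 13 box, 2 leaf. Nearest: P5.

== RESULT ==
[0, 6, 9, 12, 11, 4, 2, 16, 21, 1, 20, 10, 18]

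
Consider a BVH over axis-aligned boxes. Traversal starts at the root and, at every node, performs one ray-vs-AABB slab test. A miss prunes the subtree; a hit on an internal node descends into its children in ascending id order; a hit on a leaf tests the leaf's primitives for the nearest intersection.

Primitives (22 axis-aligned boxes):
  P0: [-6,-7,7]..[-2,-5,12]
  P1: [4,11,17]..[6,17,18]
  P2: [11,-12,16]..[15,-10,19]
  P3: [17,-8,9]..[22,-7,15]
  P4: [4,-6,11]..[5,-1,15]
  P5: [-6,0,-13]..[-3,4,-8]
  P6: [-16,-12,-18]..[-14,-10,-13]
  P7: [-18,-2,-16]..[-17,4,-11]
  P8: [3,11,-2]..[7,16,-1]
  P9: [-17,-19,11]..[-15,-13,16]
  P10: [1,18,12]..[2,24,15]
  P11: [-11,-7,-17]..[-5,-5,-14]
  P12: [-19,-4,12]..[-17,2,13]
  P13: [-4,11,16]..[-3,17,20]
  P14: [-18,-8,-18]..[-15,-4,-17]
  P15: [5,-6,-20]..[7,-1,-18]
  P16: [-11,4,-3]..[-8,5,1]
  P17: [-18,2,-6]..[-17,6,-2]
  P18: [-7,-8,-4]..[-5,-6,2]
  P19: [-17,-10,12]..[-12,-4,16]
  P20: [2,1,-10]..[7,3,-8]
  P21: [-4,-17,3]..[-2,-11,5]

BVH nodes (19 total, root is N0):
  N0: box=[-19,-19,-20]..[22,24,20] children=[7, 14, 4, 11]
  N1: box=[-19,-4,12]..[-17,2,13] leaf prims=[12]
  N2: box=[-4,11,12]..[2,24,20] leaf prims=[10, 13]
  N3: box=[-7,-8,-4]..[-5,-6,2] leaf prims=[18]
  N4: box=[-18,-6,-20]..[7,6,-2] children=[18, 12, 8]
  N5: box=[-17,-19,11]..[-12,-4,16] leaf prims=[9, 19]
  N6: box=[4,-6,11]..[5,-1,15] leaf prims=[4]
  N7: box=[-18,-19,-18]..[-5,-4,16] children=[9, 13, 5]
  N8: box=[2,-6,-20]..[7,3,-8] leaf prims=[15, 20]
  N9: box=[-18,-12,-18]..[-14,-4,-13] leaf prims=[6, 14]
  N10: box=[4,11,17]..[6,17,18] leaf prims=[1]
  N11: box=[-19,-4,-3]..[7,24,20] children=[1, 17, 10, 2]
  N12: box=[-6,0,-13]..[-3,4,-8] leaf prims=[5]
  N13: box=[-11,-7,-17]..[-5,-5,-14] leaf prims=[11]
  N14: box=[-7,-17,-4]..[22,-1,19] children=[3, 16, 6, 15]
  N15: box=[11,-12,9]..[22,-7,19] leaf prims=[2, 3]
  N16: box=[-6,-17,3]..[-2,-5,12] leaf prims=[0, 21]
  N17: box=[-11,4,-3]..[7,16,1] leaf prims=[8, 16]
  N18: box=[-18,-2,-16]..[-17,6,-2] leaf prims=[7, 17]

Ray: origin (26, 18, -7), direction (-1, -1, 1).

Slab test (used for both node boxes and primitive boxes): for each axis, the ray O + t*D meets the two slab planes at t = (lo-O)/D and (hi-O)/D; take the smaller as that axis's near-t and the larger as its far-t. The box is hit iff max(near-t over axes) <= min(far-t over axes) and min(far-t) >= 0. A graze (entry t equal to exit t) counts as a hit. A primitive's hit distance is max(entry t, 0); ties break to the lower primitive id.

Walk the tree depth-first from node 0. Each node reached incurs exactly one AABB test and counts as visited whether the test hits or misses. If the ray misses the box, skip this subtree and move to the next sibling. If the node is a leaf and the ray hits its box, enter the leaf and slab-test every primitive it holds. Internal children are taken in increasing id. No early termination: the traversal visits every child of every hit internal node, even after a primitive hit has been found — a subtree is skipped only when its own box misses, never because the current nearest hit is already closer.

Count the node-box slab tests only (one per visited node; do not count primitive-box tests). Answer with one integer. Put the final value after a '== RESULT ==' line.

Trace the traversal:
N0 x:[4,45] y:[-6,37] z:[-13,27] -> hit [4,27], descend [4, 7, 11, 14]
  N4 x:[19,44] y:[12,24] z:[-13,5] -> miss, prune
  N7 x:[31,44] y:[22,37] z:[-11,23] -> miss, prune
  N11 x:[19,45] y:[-6,22] z:[4,27] -> hit [19,22], descend [1, 2, 10, 17]
    N1 x:[43,45] y:[16,22] z:[19,20] -> miss, prune
    N2 x:[24,30] y:[-6,7] z:[19,27] -> miss, prune
    N10 x:[20,22] y:[1,7] z:[24,25] -> miss, prune
    N17 x:[19,37] y:[2,14] z:[4,8] -> miss, prune
  N14 x:[4,33] y:[19,35] z:[3,26] -> hit [19,26], descend [3, 6, 15, 16]
    N3 x:[31,33] y:[24,26] z:[3,9] -> miss, prune
    N6 x:[21,22] y:[19,24] z:[18,22] -> hit [21,22] leaf, test {P4@t=21}
    N15 x:[4,15] y:[25,30] z:[16,26] -> miss, prune
    N16 x:[28,32] y:[23,35] z:[10,19] -> miss, prune

Visited [0, 4, 7, 11, 1, 2, 10, 17, 14, 3, 6, 15, 16]. Tests: 13 box, 1 leaf. Nearest: P4.

== RESULT ==
13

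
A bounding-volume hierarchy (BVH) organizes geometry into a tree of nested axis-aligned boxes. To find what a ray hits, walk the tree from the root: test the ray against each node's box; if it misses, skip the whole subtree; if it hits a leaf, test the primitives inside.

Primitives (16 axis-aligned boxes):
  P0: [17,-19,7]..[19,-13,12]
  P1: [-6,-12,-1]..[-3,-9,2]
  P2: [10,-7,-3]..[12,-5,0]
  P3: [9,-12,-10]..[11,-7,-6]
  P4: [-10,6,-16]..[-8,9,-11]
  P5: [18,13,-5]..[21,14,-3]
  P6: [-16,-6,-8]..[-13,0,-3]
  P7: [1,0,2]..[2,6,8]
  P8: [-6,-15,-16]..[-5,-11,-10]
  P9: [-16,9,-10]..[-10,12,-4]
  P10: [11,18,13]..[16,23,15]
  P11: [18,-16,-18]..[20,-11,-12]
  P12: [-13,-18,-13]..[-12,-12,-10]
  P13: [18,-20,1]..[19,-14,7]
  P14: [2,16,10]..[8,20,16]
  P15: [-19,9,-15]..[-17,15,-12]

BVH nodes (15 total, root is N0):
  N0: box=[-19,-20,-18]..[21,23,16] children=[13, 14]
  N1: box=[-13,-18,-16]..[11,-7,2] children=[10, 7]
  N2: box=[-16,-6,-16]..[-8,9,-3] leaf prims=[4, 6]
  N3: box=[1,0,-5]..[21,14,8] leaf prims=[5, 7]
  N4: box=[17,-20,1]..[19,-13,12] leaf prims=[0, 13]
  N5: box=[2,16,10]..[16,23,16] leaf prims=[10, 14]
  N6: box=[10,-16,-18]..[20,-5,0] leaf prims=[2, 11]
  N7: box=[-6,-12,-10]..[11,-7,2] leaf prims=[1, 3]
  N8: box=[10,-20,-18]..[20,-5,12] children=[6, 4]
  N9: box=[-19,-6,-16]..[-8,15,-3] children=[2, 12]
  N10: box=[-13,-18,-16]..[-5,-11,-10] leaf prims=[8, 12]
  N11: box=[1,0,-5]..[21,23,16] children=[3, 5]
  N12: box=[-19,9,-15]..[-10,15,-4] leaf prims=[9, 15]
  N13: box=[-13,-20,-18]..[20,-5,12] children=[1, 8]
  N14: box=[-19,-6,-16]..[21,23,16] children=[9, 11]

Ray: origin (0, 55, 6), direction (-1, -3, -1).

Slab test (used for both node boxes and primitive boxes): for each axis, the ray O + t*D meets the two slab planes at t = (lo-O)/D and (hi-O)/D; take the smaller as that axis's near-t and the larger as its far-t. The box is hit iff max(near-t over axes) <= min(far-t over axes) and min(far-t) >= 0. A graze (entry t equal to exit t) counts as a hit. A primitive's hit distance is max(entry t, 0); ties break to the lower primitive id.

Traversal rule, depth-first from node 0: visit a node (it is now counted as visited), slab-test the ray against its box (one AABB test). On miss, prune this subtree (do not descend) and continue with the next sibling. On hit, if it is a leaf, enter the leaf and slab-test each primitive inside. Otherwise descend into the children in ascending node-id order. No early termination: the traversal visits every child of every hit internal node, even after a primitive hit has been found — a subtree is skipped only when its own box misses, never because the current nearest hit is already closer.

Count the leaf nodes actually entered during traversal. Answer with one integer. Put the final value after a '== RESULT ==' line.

Traverse from the root:
N0 x:[-21,19] y:[32/3,25] z:[-10,24] -> hit [32/3,19], descend [13, 14]
  N13 x:[-20,13] y:[20,25] z:[-6,24] -> miss, prune
  N14 x:[-21,19] y:[32/3,61/3] z:[-10,22] -> hit [32/3,19], descend [9, 11]
    N9 x:[8,19] y:[40/3,61/3] z:[9,22] -> hit [40/3,19], descend [2, 12]
      N2 x:[8,16] y:[46/3,61/3] z:[9,22] -> hit [46/3,16] leaf, test {P4(miss), P6(miss)}
      N12 x:[10,19] y:[40/3,46/3] z:[10,21] -> hit [40/3,46/3] leaf, test {P9@t=43/3, P15(miss)}
    N11 x:[-21,-1] y:[32/3,55/3] z:[-10,11] -> miss, prune

order=[0, 13, 14, 9, 2, 12, 11]  |boxes|=7  |leaves|=2  hit=P9

== RESULT ==
2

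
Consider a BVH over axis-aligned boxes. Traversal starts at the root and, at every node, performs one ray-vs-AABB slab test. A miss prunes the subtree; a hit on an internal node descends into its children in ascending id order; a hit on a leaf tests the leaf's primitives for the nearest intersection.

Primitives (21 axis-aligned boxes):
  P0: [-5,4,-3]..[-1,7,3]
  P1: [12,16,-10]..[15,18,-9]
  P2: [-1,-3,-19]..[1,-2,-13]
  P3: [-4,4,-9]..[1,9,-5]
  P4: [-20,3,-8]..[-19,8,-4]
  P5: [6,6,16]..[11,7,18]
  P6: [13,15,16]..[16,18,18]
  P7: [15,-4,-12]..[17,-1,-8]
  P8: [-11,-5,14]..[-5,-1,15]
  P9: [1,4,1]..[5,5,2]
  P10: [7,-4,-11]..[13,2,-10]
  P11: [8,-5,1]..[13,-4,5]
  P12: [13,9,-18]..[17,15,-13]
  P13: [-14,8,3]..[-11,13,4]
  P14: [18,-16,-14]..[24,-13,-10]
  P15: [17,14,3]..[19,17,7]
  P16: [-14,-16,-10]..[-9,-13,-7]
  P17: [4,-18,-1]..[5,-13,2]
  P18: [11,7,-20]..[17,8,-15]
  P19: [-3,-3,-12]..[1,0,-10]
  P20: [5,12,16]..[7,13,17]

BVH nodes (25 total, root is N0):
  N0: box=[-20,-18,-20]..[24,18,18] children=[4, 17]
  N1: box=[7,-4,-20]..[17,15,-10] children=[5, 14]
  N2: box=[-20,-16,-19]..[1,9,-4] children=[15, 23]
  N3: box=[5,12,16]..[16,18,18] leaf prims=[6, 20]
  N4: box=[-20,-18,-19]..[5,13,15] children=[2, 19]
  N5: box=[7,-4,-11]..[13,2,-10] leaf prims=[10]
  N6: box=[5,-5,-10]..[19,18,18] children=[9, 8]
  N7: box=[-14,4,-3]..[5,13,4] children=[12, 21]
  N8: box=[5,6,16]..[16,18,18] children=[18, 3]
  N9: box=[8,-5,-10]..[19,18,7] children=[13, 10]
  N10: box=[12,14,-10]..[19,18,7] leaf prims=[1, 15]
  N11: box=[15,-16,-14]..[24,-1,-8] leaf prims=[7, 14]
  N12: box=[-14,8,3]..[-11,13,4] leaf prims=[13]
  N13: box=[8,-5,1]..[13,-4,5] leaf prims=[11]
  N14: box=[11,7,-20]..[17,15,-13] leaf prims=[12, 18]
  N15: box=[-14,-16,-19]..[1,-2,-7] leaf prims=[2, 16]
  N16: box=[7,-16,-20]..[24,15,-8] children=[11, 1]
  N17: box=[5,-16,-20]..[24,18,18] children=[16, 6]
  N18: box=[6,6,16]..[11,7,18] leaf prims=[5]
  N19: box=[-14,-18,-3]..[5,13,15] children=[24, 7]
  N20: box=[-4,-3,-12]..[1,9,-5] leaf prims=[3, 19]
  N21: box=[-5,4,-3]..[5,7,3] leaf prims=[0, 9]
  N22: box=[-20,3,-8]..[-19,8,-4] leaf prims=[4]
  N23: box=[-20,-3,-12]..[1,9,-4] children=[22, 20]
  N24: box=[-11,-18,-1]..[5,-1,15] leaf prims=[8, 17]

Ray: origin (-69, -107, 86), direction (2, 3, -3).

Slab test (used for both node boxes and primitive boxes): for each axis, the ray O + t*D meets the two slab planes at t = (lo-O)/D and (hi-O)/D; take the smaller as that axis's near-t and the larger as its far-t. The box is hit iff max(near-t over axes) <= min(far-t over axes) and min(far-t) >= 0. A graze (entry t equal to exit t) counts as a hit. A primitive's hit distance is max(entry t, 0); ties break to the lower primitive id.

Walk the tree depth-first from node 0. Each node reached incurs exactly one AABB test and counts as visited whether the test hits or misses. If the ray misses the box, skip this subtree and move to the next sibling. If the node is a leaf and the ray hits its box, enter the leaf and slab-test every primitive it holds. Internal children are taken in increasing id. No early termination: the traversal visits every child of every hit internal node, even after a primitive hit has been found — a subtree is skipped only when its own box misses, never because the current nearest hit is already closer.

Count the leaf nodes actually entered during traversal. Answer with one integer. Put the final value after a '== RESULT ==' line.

Traverse from the root:
N0 x:[49/2,93/2] y:[89/3,125/3] z:[68/3,106/3] -> hit [89/3,106/3], descend [4, 17]
  N4 x:[49/2,37] y:[89/3,40] z:[71/3,35] -> hit [89/3,35], descend [2, 19]
    N2 x:[49/2,35] y:[91/3,116/3] z:[30,35] -> hit [91/3,35], descend [15, 23]
      N15 x:[55/2,35] y:[91/3,35] z:[31,35] -> hit [31,35] leaf, test {P2@t=104/3, P16(miss)}
      N23 x:[49/2,35] y:[104/3,116/3] z:[30,98/3] -> miss, prune
    N19 x:[55/2,37] y:[89/3,40] z:[71/3,89/3] -> hit [89/3,89/3], descend [7, 24]
      N7 x:[55/2,37] y:[37,40] z:[82/3,89/3] -> miss, prune
      N24 x:[29,37] y:[89/3,106/3] z:[71/3,29] -> miss, prune
  N17 x:[37,93/2] y:[91/3,125/3] z:[68/3,106/3] -> miss, prune

9 AABB tests over nodes [0, 4, 2, 15, 23, 19, 7, 24, 17]; 1 leaf entered; closest P2.

== RESULT ==
1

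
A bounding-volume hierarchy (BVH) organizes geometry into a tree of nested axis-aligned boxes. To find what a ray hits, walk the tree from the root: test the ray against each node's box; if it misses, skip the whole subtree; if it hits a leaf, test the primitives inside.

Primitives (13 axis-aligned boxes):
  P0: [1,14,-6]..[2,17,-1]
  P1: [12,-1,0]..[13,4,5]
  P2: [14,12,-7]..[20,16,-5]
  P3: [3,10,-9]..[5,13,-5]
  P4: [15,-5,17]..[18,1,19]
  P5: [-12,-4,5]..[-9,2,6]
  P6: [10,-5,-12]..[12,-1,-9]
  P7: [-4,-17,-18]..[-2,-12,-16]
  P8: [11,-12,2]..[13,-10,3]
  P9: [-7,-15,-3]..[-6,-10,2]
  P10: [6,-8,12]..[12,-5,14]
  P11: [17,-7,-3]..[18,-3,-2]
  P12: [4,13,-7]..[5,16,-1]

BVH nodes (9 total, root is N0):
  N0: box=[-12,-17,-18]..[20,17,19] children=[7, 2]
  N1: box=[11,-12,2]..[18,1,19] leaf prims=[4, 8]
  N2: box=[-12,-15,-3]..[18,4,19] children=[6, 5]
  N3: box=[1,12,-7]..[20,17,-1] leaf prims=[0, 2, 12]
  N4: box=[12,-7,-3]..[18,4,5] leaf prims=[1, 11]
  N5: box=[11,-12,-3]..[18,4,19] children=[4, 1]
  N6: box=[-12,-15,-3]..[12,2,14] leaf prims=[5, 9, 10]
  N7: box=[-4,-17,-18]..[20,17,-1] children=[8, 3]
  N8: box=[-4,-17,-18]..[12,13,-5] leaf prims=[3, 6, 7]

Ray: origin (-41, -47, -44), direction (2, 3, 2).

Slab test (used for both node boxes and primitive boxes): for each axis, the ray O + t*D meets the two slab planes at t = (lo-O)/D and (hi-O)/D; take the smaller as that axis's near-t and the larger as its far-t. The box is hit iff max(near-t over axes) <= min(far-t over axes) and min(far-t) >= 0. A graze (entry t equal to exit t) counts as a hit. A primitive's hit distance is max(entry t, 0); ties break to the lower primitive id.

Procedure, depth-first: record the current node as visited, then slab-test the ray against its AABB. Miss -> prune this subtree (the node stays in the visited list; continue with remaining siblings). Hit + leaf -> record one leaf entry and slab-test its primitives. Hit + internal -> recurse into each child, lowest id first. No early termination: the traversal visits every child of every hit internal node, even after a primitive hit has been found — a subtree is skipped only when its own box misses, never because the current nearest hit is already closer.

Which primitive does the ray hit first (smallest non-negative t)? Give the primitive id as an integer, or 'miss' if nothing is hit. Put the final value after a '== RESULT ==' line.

Trace the traversal:
N0 x:[29/2,61/2] y:[10,64/3] z:[13,63/2] -> hit [29/2,64/3], descend [2, 7]
  N2 x:[29/2,59/2] y:[32/3,17] z:[41/2,63/2] -> miss, prune
  N7 x:[37/2,61/2] y:[10,64/3] z:[13,43/2] -> hit [37/2,64/3], descend [3, 8]
    N3 x:[21,61/2] y:[59/3,64/3] z:[37/2,43/2] -> hit [21,64/3] leaf, test {P0@t=21, P2(miss), P12(miss)}
    N8 x:[37/2,53/2] y:[10,20] z:[13,39/2] -> hit [37/2,39/2] leaf, test {P3(miss), P6(miss), P7(miss)}

Summary -> nodes [0, 2, 7, 3, 8]; box-tests=5; leaf-entries=2; first=P0

== RESULT ==
0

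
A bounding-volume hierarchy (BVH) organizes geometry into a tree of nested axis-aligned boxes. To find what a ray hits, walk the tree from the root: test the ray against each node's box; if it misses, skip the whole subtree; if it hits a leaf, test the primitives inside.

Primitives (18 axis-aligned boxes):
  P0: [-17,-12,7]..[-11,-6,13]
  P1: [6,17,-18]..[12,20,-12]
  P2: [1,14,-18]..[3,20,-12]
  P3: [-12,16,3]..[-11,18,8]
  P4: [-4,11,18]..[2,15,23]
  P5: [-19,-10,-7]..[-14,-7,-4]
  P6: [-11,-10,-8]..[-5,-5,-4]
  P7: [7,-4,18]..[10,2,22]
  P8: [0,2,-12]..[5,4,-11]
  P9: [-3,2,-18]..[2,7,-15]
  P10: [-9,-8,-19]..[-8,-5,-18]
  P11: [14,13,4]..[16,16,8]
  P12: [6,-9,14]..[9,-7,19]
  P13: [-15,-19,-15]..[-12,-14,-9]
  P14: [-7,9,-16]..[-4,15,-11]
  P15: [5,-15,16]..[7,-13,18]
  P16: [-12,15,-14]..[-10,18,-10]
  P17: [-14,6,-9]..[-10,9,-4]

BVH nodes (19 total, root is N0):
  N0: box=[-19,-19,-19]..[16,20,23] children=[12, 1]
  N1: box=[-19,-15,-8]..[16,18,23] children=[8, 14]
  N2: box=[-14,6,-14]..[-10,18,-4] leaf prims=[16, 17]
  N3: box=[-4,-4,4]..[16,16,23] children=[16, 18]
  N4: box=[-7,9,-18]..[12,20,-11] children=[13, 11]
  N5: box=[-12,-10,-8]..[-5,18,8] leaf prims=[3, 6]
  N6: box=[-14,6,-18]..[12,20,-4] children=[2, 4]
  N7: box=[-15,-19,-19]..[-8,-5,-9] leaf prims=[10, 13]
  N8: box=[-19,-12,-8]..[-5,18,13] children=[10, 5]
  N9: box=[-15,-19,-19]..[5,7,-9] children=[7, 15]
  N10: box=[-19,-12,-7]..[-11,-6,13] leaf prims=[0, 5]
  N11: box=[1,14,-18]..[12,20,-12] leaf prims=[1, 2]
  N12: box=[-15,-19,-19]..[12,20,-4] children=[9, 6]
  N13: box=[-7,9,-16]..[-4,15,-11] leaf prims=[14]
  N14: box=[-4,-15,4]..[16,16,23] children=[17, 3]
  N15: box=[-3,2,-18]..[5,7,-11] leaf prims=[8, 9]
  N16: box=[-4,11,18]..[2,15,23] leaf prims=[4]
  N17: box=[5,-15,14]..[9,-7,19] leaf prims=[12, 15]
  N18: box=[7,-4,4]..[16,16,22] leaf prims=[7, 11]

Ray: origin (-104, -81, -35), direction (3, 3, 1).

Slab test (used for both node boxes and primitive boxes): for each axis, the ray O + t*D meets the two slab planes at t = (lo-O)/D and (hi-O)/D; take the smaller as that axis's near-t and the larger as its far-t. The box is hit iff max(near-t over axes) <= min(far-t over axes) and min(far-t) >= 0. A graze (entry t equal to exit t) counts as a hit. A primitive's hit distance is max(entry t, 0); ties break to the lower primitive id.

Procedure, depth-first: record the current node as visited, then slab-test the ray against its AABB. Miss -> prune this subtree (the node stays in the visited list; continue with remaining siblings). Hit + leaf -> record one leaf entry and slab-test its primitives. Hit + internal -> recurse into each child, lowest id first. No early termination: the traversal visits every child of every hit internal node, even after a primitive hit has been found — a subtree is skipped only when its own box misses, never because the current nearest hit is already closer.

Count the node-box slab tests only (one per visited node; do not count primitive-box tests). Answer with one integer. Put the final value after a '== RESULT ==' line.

Traverse from the root:
N0 x:[85/3,40] y:[62/3,101/3] z:[16,58] -> hit [85/3,101/3], descend [1, 12]
  N1 x:[85/3,40] y:[22,33] z:[27,58] -> hit [85/3,33], descend [8, 14]
    N8 x:[85/3,33] y:[23,33] z:[27,48] -> hit [85/3,33], descend [5, 10]
      N5 x:[92/3,33] y:[71/3,33] z:[27,43] -> hit [92/3,33] leaf, test {P3(miss), P6(miss)}
      N10 x:[85/3,31] y:[23,25] z:[28,48] -> miss, prune
    N14 x:[100/3,40] y:[22,97/3] z:[39,58] -> miss, prune
  N12 x:[89/3,116/3] y:[62/3,101/3] z:[16,31] -> hit [89/3,31], descend [6, 9]
    N6 x:[30,116/3] y:[29,101/3] z:[17,31] -> hit [30,31], descend [2, 4]
      N2 x:[30,94/3] y:[29,33] z:[21,31] -> hit [30,31] leaf, test {P16(miss), P17@t=30}
      N4 x:[97/3,116/3] y:[30,101/3] z:[17,24] -> miss, prune
    N9 x:[89/3,109/3] y:[62/3,88/3] z:[16,26] -> miss, prune

11 AABB tests over nodes [0, 1, 8, 5, 10, 14, 12, 6, 2, 4, 9]; 2 leaves entered; closest P17.

== RESULT ==
11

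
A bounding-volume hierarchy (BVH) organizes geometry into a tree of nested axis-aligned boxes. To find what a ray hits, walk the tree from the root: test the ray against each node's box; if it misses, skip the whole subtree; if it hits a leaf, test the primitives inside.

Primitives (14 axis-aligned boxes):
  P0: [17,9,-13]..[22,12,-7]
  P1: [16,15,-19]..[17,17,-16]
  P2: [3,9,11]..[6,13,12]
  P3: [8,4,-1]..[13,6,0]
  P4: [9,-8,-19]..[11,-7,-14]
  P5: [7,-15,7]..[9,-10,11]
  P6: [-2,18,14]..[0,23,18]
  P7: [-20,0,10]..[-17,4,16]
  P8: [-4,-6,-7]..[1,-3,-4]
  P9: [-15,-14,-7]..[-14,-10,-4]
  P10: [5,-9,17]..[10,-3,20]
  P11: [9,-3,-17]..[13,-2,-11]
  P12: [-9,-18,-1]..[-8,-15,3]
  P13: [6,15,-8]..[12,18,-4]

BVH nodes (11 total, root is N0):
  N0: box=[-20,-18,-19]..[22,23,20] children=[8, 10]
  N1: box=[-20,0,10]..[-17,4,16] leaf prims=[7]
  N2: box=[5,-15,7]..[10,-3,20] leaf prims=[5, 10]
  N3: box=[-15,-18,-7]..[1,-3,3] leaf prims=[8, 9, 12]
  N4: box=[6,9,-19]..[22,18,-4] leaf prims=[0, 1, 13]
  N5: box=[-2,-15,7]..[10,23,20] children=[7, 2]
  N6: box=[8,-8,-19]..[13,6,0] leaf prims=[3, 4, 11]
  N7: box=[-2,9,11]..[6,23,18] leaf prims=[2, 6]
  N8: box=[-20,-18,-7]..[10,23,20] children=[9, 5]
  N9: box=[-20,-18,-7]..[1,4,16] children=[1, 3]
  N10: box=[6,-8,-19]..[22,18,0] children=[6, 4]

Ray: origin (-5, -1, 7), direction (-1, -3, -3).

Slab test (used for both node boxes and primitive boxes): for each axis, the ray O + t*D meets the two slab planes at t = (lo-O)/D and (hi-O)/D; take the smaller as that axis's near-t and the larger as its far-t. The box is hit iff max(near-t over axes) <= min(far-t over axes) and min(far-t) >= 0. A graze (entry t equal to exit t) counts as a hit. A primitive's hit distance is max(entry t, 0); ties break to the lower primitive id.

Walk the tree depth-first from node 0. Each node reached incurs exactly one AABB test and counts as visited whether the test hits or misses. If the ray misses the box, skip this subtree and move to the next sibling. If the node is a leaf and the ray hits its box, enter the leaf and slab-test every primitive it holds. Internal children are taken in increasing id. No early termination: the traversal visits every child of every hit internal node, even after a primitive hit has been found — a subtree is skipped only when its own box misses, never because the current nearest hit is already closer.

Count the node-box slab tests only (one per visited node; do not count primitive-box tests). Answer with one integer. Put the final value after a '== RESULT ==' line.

Trace the traversal:
N0 x:[-27,15] y:[-8,17/3] z:[-13/3,26/3] -> hit [-13/3,17/3], descend [8, 10]
  N8 x:[-15,15] y:[-8,17/3] z:[-13/3,14/3] -> hit [-13/3,14/3], descend [5, 9]
    N5 x:[-15,-3] y:[-8,14/3] z:[-13/3,0] -> miss, prune
    N9 x:[-6,15] y:[-5/3,17/3] z:[-3,14/3] -> hit [-5/3,14/3], descend [1, 3]
      N1 x:[12,15] y:[-5/3,-1/3] z:[-3,-1] -> miss, prune
      N3 x:[-6,10] y:[2/3,17/3] z:[4/3,14/3] -> hit [4/3,14/3] leaf, test {P8(miss), P9(miss), P12(miss)}
  N10 x:[-27,-11] y:[-19/3,7/3] z:[7/3,26/3] -> miss, prune

7 AABB tests over nodes [0, 8, 5, 9, 1, 3, 10]; 1 leaf entered; closest miss.

== RESULT ==
7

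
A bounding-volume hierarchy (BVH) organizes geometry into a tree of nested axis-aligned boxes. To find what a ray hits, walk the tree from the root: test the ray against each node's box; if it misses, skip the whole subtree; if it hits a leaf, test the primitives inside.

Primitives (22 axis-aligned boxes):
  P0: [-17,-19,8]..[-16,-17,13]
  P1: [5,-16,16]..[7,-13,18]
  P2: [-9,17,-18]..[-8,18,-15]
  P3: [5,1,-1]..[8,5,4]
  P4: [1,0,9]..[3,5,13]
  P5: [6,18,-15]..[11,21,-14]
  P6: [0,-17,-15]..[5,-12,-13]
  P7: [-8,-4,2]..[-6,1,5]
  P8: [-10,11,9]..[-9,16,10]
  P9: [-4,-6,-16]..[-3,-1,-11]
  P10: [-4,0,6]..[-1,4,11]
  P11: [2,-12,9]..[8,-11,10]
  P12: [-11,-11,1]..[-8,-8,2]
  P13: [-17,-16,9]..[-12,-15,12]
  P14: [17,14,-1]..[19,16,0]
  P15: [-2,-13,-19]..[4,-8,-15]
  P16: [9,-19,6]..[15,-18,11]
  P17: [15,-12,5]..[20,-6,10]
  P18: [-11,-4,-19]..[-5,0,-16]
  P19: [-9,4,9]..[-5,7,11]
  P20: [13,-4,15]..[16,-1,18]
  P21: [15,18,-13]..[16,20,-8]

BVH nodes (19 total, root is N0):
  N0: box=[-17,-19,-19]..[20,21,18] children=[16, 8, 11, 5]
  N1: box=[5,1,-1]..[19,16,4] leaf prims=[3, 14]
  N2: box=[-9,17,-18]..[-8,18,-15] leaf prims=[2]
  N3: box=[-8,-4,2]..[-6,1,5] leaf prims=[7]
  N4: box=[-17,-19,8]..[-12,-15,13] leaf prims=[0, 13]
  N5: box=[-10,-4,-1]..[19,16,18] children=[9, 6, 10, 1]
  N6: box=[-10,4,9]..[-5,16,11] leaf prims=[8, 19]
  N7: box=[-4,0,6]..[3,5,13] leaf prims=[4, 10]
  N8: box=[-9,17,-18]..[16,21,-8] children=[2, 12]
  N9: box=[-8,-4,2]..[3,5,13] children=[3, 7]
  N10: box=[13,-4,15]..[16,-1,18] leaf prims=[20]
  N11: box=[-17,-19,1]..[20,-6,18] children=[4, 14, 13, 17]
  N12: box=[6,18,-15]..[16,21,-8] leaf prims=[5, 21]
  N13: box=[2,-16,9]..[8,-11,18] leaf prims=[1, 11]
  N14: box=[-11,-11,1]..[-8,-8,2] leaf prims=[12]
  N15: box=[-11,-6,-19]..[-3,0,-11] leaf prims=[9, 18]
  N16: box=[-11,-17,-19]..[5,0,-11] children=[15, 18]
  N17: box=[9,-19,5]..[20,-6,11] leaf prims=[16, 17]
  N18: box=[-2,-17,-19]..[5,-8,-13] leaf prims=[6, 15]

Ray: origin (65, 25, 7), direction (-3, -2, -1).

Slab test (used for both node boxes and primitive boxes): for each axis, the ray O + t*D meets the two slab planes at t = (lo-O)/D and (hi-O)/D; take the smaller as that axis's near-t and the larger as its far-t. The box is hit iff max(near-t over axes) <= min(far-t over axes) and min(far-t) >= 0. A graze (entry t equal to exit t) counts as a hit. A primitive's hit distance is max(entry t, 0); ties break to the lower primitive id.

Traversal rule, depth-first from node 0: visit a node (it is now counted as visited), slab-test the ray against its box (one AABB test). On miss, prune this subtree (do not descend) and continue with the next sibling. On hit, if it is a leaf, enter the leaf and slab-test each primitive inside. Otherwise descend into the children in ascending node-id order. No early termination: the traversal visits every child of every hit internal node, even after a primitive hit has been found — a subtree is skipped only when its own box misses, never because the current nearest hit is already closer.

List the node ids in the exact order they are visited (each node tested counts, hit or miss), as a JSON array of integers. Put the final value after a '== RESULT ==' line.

Traverse from the root:
N0 x:[15,82/3] y:[2,22] z:[-11,26] -> hit [15,22], descend [5, 8, 11, 16]
  N5 x:[46/3,25] y:[9/2,29/2] z:[-11,8] -> miss, prune
  N8 x:[49/3,74/3] y:[2,4] z:[15,25] -> miss, prune
  N11 x:[15,82/3] y:[31/2,22] z:[-11,6] -> miss, prune
  N16 x:[20,76/3] y:[25/2,21] z:[18,26] -> hit [20,21], descend [15, 18]
    N15 x:[68/3,76/3] y:[25/2,31/2] z:[18,26] -> miss, prune
    N18 x:[20,67/3] y:[33/2,21] z:[20,26] -> hit [20,21] leaf, test {P6@t=20, P15(miss)}

Summary -> nodes [0, 5, 8, 11, 16, 15, 18]; box-tests=7; leaf-entries=1; first=P6

== RESULT ==
[0, 5, 8, 11, 16, 15, 18]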